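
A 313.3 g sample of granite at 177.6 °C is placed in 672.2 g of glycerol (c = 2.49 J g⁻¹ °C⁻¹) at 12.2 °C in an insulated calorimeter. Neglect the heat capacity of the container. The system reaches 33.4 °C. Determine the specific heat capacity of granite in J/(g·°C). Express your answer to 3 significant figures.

c = 0.785 J/(g·°C)

q_gained = (672.2 × 2.49) × (33.4 − 12.2) = 35480 J
q_lost = 313.3 × c × (177.6 − 33.4) = 45177.86 c
Set equal: c = 35480 / 45177.86 = 0.785 J/(g·°C)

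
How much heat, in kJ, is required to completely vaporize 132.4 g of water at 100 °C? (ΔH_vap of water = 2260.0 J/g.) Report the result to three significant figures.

q = m × ΔH_vap = 132.4 × 2260.0 = 299200 J = 299 kJ

q = 299 kJ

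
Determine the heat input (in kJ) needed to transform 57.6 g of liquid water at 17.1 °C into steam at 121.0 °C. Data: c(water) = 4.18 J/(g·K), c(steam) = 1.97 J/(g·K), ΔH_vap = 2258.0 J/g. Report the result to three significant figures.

q1 (heat water 17.1→100.0 °C): 57.6 × 4.18 × 82.9 = 19960 J
q2 (vaporize at 100 °C): 57.6 × 2258.0 = 130061 J
q3 (heat steam 100.0→121.0 °C): 57.6 × 1.97 × 21.0 = 2383 J
Total: 19960 + 130061 + 2383 = 152404 J = 152 kJ

q = 152 kJ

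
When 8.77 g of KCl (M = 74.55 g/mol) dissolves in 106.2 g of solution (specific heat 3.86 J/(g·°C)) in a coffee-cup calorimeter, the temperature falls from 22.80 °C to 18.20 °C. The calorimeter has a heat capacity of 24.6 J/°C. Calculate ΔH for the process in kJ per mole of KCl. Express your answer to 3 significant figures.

ΔH = 17.0 kJ/mol

|ΔT| = |18.20 − 22.80| = 4.60 °C
|q_surr| = (106.2 × 3.86 + 24.6) × 4.60 = 434.532 × 4.60 = 1999 J
n(KCl) = 8.77 / 74.55 = 0.1176 mol
Temperature fell, so q_rxn = +|q_surr| = 1.999 kJ
ΔH = q_rxn / n = 17.00 kJ/mol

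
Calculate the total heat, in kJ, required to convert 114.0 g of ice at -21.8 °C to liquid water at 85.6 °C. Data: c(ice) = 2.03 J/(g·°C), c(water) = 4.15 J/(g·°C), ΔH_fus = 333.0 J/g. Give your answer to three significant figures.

q = 83.5 kJ

q1 (heat ice -21.8→0.0 °C): 114.0 × 2.03 × 21.8 = 5045 J
q2 (melt at 0 °C): 114.0 × 333.0 = 37962 J
q3 (heat water 0.0→85.6 °C): 114.0 × 4.15 × 85.6 = 40497 J
Total: 5045 + 37962 + 40497 = 83504 J = 83.5 kJ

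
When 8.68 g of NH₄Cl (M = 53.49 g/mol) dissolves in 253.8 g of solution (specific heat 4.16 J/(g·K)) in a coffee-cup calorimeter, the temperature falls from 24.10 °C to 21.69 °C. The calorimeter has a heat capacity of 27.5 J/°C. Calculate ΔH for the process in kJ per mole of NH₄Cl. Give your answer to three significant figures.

|ΔT| = |21.69 − 24.10| = 2.41 °C
|q_surr| = (253.8 × 4.16 + 27.5) × 2.41 = 1083.308 × 2.41 = 2611 J
n(NH₄Cl) = 8.68 / 53.49 = 0.1623 mol
Temperature fell, so q_rxn = +|q_surr| = 2.611 kJ
ΔH = q_rxn / n = 16.09 kJ/mol

ΔH = 16.1 kJ/mol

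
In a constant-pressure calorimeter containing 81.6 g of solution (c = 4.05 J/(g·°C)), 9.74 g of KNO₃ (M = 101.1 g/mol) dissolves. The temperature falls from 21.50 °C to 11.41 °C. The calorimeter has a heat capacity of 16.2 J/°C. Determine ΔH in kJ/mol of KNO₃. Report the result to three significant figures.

|ΔT| = |11.41 − 21.50| = 10.09 °C
|q_surr| = (81.6 × 4.05 + 16.2) × 10.09 = 346.68 × 10.09 = 3498 J
n(KNO₃) = 9.74 / 101.1 = 0.09634 mol
Temperature fell, so q_rxn = +|q_surr| = 3.498 kJ
ΔH = q_rxn / n = 36.31 kJ/mol

ΔH = 36.3 kJ/mol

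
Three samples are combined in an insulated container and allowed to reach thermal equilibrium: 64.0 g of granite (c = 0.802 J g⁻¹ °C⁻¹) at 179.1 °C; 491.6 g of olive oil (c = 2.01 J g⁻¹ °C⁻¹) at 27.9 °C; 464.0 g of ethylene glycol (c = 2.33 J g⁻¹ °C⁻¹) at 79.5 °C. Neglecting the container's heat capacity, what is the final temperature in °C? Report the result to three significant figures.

Σ mᵢcᵢ(T − Tᵢ) = 0  ⇒  T = Σ mᵢcᵢTᵢ / Σ mᵢcᵢ
Σ mᵢcᵢ = 64.0×0.802 + 491.6×2.01 + 464.0×2.33 = 2120.564
Σ mᵢcᵢTᵢ = 51.328×179.1 + 988.116×27.9 + 1081.12×79.5 = 122710
T = 122710 / 2120.564 = 57.87 °C

T_f = 57.9 °C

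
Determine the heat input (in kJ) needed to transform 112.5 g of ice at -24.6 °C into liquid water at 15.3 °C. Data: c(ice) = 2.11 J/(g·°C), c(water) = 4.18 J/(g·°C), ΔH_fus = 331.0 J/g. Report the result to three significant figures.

q1 (heat ice -24.6→0.0 °C): 112.5 × 2.11 × 24.6 = 5839 J
q2 (melt at 0 °C): 112.5 × 331.0 = 37238 J
q3 (heat water 0.0→15.3 °C): 112.5 × 4.18 × 15.3 = 7195 J
Total: 5839 + 37238 + 7195 = 50272 J = 50.3 kJ

q = 50.3 kJ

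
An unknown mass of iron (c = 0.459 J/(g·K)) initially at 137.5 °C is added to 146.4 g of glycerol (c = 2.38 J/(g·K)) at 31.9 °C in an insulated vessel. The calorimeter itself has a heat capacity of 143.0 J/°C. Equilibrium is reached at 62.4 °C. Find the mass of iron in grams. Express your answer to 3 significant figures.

q_gained = (146.4 × 2.38 + 143.0) × (62.4 − 31.9) = 14990 J
q_lost = m × 0.459 × (137.5 − 62.4) = 34.4709 m
m = 14990 / 34.4709 = 435 g

m = 435 g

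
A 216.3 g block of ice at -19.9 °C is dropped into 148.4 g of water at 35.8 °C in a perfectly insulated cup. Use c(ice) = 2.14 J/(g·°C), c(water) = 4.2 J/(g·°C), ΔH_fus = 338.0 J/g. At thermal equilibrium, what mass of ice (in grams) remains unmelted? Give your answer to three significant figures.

Heat to warm all ice to 0 °C: 216.3×2.14×19.9 = 9211.4 J
Heat released by water cooling to 0 °C: 148.4×4.2×35.8 = 22313 J
22313 J < 9211.4 + 216.3×338.0 = 82320.8 J, so not all ice melts; final T = 0 °C.
Heat left for melting: 22313 − 9211.4 = 13101.6 J
Mass melted = 13101.6 / 338.0 = 38.76 g
Ice remaining = 216.3 − 38.76 = 177.54 g

m_ice remaining = 178 g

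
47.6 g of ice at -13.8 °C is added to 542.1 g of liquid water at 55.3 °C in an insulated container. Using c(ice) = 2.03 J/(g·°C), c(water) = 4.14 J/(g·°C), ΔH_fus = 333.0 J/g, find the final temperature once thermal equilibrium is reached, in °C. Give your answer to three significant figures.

T_f = 43.8 °C

Heat to bring ice to 0 °C and melt it: q₁ = 47.6×2.03×13.8 + 47.6×333.0 = 17184 J
Heat the water can supply cooling to 0 °C: 542.1×4.14×55.3 = 124109 J > q₁, so all ice melts.
Energy balance: 542.1×4.14×(55.3 − T) = 17184 + 47.6×4.14×(T − 0)
2244.294(55.3 − T) = 17184 + 197.064 T
124109 − 17184 = 2441.358 T
T = 106925 / 2441.358 = 43.80 °C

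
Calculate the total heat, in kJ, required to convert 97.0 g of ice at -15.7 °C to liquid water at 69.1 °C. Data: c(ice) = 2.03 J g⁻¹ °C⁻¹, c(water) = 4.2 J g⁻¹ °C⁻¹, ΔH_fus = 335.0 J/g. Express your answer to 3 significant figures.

q1 (heat ice -15.7→0.0 °C): 97.0 × 2.03 × 15.7 = 3091 J
q2 (melt at 0 °C): 97.0 × 335.0 = 32495 J
q3 (heat water 0.0→69.1 °C): 97.0 × 4.2 × 69.1 = 28151 J
Total: 3091 + 32495 + 28151 = 63737 J = 63.7 kJ

q = 63.7 kJ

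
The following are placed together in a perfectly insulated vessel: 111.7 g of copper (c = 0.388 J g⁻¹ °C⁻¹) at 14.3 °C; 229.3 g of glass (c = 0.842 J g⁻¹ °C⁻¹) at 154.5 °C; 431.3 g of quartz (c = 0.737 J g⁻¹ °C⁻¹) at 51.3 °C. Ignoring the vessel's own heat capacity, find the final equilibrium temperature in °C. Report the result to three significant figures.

Σ mᵢcᵢ(T − Tᵢ) = 0  ⇒  T = Σ mᵢcᵢTᵢ / Σ mᵢcᵢ
Σ mᵢcᵢ = 111.7×0.388 + 229.3×0.842 + 431.3×0.737 = 554.2783
Σ mᵢcᵢTᵢ = 43.3396×14.3 + 193.0706×154.5 + 317.8681×51.3 = 46756
T = 46756 / 554.2783 = 84.35 °C

T_f = 84.4 °C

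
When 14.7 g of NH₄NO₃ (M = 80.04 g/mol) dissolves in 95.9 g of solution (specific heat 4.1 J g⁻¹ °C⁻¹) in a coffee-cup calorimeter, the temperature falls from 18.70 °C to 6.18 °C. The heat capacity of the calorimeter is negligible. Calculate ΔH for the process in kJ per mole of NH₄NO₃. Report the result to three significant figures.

ΔH = 26.8 kJ/mol

|ΔT| = |6.18 − 18.70| = 12.52 °C
|q_surr| = (95.9 × 4.1) × 12.52 = 393.19 × 12.52 = 4923 J
n(NH₄NO₃) = 14.7 / 80.04 = 0.1837 mol
Temperature fell, so q_rxn = +|q_surr| = 4.923 kJ
ΔH = q_rxn / n = 26.80 kJ/mol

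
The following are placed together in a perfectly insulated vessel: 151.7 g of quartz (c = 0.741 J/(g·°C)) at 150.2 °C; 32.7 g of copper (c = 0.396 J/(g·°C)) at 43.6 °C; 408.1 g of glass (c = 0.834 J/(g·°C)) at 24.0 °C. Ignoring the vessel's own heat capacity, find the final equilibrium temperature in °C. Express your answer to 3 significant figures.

T_f = 55.0 °C

Σ mᵢcᵢ(T − Tᵢ) = 0  ⇒  T = Σ mᵢcᵢTᵢ / Σ mᵢcᵢ
Σ mᵢcᵢ = 151.7×0.741 + 32.7×0.396 + 408.1×0.834 = 465.7143
Σ mᵢcᵢTᵢ = 112.4097×150.2 + 12.9492×43.6 + 340.3554×24.0 = 25617
T = 25617 / 465.7143 = 55.01 °C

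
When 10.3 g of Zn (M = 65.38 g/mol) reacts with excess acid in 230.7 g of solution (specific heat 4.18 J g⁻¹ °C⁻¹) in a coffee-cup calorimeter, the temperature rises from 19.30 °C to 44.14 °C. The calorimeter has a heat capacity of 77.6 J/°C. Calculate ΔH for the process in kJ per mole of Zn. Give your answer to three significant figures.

ΔH = -164 kJ/mol

|ΔT| = |44.14 − 19.30| = 24.84 °C
|q_surr| = (230.7 × 4.18 + 77.6) × 24.84 = 1041.926 × 24.84 = 25880 J
n(Zn) = 10.3 / 65.38 = 0.1575 mol
Temperature rose, so q_rxn = −|q_surr| = -25.88 kJ
ΔH = q_rxn / n = -164.3 kJ/mol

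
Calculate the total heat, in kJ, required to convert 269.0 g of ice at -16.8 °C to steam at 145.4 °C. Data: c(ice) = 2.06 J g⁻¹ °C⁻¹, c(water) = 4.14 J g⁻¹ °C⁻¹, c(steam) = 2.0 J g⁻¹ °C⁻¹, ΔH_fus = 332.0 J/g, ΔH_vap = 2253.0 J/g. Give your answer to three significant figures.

q = 840 kJ

q1 (heat ice -16.8→0.0 °C): 269.0 × 2.06 × 16.8 = 9310 J
q2 (melt at 0 °C): 269.0 × 332.0 = 89308 J
q3 (heat water 0.0→100.0 °C): 269.0 × 4.14 × 100.0 = 111366 J
q4 (vaporize at 100 °C): 269.0 × 2253.0 = 606057 J
q5 (heat steam 100.0→145.4 °C): 269.0 × 2.0 × 45.4 = 24425 J
Total: 9310 + 89308 + 111366 + 606057 + 24425 = 840466 J = 840 kJ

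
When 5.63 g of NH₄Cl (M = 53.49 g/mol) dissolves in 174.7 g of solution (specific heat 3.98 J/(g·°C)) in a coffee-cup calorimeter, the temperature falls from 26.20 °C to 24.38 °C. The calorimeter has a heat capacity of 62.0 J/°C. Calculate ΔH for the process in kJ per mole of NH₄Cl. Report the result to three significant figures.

ΔH = 13.1 kJ/mol

|ΔT| = |24.38 − 26.20| = 1.82 °C
|q_surr| = (174.7 × 3.98 + 62.0) × 1.82 = 757.306 × 1.82 = 1378 J
n(NH₄Cl) = 5.63 / 53.49 = 0.1053 mol
Temperature fell, so q_rxn = +|q_surr| = 1.378 kJ
ΔH = q_rxn / n = 13.09 kJ/mol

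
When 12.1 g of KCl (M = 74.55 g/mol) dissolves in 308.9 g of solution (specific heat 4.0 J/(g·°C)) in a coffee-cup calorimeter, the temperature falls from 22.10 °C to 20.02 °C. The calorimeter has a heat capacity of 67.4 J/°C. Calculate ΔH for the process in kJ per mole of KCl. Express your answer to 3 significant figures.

|ΔT| = |20.02 − 22.10| = 2.08 °C
|q_surr| = (308.9 × 4.0 + 67.4) × 2.08 = 1303.0 × 2.08 = 2710 J
n(KCl) = 12.1 / 74.55 = 0.1623 mol
Temperature fell, so q_rxn = +|q_surr| = 2.710 kJ
ΔH = q_rxn / n = 16.70 kJ/mol

ΔH = 16.7 kJ/mol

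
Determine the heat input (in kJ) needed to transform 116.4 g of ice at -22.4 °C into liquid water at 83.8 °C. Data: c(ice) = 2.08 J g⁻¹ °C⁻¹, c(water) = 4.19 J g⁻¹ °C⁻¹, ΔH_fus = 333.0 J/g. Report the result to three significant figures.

q = 85.1 kJ

q1 (heat ice -22.4→0.0 °C): 116.4 × 2.08 × 22.4 = 5423 J
q2 (melt at 0 °C): 116.4 × 333.0 = 38761 J
q3 (heat water 0.0→83.8 °C): 116.4 × 4.19 × 83.8 = 40871 J
Total: 5423 + 38761 + 40871 = 85055 J = 85.1 kJ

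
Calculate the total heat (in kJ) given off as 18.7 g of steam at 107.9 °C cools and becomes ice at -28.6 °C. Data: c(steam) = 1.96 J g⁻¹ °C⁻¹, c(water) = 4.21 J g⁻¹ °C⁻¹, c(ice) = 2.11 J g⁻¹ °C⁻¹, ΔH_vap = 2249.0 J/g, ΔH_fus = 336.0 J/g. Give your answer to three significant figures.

q = 57.6 kJ

q1 (cool steam 107.9→100 °C): 18.7 × 1.96 × 7.9 = 290 J
q2 (condense at 100 °C): 18.7 × 2249.0 = 42056 J
q3 (cool water 100→0 °C): 18.7 × 4.21 × 100.0 = 7873 J
q4 (freeze at 0 °C): 18.7 × 336.0 = 6283 J
q5 (cool ice 0→-28.6 °C): 18.7 × 2.11 × 28.6 = 1128 J
Total: 290 + 42056 + 7873 + 6283 + 1128 = 57630 J = 57.6 kJ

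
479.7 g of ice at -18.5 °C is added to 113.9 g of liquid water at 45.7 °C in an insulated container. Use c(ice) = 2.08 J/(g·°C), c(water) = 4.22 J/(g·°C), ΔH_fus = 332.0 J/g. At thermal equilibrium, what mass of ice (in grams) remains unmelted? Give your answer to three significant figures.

Heat to warm all ice to 0 °C: 479.7×2.08×18.5 = 18459 J
Heat released by water cooling to 0 °C: 113.9×4.22×45.7 = 21966 J
21966 J < 18459 + 479.7×332.0 = 177719.4 J, so not all ice melts; final T = 0 °C.
Heat left for melting: 21966 − 18459 = 3507 J
Mass melted = 3507 / 332.0 = 10.56 g
Ice remaining = 479.7 − 10.56 = 469.14 g

m_ice remaining = 469 g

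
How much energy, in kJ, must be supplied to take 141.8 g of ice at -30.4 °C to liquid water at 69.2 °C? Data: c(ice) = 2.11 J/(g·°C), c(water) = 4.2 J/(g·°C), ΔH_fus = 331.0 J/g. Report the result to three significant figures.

q1 (heat ice -30.4→0.0 °C): 141.8 × 2.11 × 30.4 = 9096 J
q2 (melt at 0 °C): 141.8 × 331.0 = 46936 J
q3 (heat water 0.0→69.2 °C): 141.8 × 4.2 × 69.2 = 41213 J
Total: 9096 + 46936 + 41213 = 97245 J = 97.2 kJ

q = 97.2 kJ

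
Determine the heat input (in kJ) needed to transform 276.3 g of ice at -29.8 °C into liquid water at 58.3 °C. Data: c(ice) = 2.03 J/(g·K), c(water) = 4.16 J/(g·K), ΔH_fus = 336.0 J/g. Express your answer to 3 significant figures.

q = 177 kJ

q1 (heat ice -29.8→0.0 °C): 276.3 × 2.03 × 29.8 = 16714 J
q2 (melt at 0 °C): 276.3 × 336.0 = 92837 J
q3 (heat water 0.0→58.3 °C): 276.3 × 4.16 × 58.3 = 67010 J
Total: 16714 + 92837 + 67010 = 176561 J = 177 kJ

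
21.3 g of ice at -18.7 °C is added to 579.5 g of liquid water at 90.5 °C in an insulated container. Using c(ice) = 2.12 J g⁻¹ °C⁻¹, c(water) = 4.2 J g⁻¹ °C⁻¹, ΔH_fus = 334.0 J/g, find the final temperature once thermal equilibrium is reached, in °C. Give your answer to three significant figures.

T_f = 84.1 °C

Heat to bring ice to 0 °C and melt it: q₁ = 21.3×2.12×18.7 + 21.3×334.0 = 7958.6 J
Heat the water can supply cooling to 0 °C: 579.5×4.2×90.5 = 220268 J > q₁, so all ice melts.
Energy balance: 579.5×4.2×(90.5 − T) = 7958.6 + 21.3×4.2×(T − 0)
2433.9(90.5 − T) = 7958.6 + 89.46 T
220268 − 7958.6 = 2523.36 T
T = 212309.4 / 2523.36 = 84.14 °C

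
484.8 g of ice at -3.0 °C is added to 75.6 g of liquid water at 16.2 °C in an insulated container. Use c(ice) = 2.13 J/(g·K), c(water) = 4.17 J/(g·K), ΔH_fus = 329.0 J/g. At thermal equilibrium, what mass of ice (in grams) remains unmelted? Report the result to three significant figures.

m_ice remaining = 479 g

Heat to warm all ice to 0 °C: 484.8×2.13×3.0 = 3097.9 J
Heat released by water cooling to 0 °C: 75.6×4.17×16.2 = 5107.1 J
5107.1 J < 3097.9 + 484.8×329.0 = 162597.1 J, so not all ice melts; final T = 0 °C.
Heat left for melting: 5107.1 − 3097.9 = 2009.2 J
Mass melted = 2009.2 / 329.0 = 6.107 g
Ice remaining = 484.8 − 6.107 = 478.693 g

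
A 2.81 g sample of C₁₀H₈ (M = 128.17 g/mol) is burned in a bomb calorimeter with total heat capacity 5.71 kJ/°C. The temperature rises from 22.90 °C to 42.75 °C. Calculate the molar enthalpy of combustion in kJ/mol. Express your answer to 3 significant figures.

ΔH = -5170 kJ/mol

ΔT = 42.75 − 22.90 = 19.85 °C
q_cal = C_cal × ΔT = 5.71 × 19.85 = 113.3435 kJ
n = 2.81 / 128.17 = 0.02192 mol
q_rxn = −q_cal = -113.3435 kJ
ΔH = -113.3435 / 0.02192 = -5171 kJ/mol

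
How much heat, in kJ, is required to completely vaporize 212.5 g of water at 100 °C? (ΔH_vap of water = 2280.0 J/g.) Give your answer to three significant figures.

q = 485 kJ

q = m × ΔH_vap = 212.5 × 2280.0 = 484500 J = 485 kJ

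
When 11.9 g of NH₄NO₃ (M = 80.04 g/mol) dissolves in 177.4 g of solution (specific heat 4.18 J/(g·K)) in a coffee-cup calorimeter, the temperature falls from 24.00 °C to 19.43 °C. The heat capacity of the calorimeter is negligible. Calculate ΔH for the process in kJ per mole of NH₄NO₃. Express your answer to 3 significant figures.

ΔH = 22.8 kJ/mol

|ΔT| = |19.43 − 24.00| = 4.57 °C
|q_surr| = (177.4 × 4.18) × 4.57 = 741.532 × 4.57 = 3389 J
n(NH₄NO₃) = 11.9 / 80.04 = 0.1487 mol
Temperature fell, so q_rxn = +|q_surr| = 3.389 kJ
ΔH = q_rxn / n = 22.79 kJ/mol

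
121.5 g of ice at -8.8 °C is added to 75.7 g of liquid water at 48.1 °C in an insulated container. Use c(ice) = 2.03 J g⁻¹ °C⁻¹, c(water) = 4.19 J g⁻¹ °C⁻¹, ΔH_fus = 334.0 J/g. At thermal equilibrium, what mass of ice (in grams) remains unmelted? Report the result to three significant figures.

m_ice remaining = 82.3 g

Heat to warm all ice to 0 °C: 121.5×2.03×8.8 = 2170.5 J
Heat released by water cooling to 0 °C: 75.7×4.19×48.1 = 15257 J
15257 J < 2170.5 + 121.5×334.0 = 42751.5 J, so not all ice melts; final T = 0 °C.
Heat left for melting: 15257 − 2170.5 = 13086.5 J
Mass melted = 13086.5 / 334.0 = 39.18 g
Ice remaining = 121.5 − 39.18 = 82.32 g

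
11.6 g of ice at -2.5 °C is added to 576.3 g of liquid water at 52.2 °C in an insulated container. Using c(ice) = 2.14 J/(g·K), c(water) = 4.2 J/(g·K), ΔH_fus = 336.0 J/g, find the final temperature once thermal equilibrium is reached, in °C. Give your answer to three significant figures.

T_f = 49.6 °C

Heat to bring ice to 0 °C and melt it: q₁ = 11.6×2.14×2.5 + 11.6×336.0 = 3959.7 J
Heat the water can supply cooling to 0 °C: 576.3×4.2×52.2 = 126348 J > q₁, so all ice melts.
Energy balance: 576.3×4.2×(52.2 − T) = 3959.7 + 11.6×4.2×(T − 0)
2420.46(52.2 − T) = 3959.7 + 48.72 T
126348 − 3959.7 = 2469.18 T
T = 122388.3 / 2469.18 = 49.57 °C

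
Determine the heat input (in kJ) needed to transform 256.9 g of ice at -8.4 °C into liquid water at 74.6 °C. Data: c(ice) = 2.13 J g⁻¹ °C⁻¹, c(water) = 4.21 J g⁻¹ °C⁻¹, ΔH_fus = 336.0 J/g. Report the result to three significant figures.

q1 (heat ice -8.4→0.0 °C): 256.9 × 2.13 × 8.4 = 4596 J
q2 (melt at 0 °C): 256.9 × 336.0 = 86318 J
q3 (heat water 0.0→74.6 °C): 256.9 × 4.21 × 74.6 = 80684 J
Total: 4596 + 86318 + 80684 = 171598 J = 172 kJ

q = 172 kJ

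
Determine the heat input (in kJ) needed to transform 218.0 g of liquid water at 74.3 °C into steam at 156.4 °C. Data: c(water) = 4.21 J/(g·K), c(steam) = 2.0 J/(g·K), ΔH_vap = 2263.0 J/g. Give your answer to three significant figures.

q = 542 kJ

q1 (heat water 74.3→100.0 °C): 218.0 × 4.21 × 25.7 = 23587 J
q2 (vaporize at 100 °C): 218.0 × 2263.0 = 493334 J
q3 (heat steam 100.0→156.4 °C): 218.0 × 2.0 × 56.4 = 24590 J
Total: 23587 + 493334 + 24590 = 541511 J = 542 kJ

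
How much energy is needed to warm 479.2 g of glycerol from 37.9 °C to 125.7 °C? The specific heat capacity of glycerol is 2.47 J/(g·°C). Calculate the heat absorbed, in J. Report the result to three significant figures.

q = 104000 J

q = m c ΔT = 479.2 × 2.47 × (125.7 − 37.9)
q = 479.2 × 2.47 × 87.8 = 103900 J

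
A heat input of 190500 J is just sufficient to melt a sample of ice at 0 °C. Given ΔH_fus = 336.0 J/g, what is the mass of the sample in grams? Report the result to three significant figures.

m = 567 g

m = q / ΔH_fus = 190500 J / 336.0 J/g = 567 g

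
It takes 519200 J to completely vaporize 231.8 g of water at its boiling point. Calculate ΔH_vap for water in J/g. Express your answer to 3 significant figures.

ΔH_vap = q / m = 519200 / 231.8 = 2240 J/g

ΔH_vap = 2240 J/g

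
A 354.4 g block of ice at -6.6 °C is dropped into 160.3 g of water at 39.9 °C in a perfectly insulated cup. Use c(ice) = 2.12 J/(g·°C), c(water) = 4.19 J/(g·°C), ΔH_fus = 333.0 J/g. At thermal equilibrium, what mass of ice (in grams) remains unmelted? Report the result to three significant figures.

m_ice remaining = 289 g

Heat to warm all ice to 0 °C: 354.4×2.12×6.6 = 4958.8 J
Heat released by water cooling to 0 °C: 160.3×4.19×39.9 = 26799 J
26799 J < 4958.8 + 354.4×333.0 = 122974.0 J, so not all ice melts; final T = 0 °C.
Heat left for melting: 26799 − 4958.8 = 21840.2 J
Mass melted = 21840.2 / 333.0 = 65.59 g
Ice remaining = 354.4 − 65.59 = 288.81 g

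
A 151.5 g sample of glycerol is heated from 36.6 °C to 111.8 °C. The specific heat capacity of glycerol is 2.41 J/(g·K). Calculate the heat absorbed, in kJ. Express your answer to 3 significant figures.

q = 27.5 kJ

q = m c ΔT = 151.5 × 2.41 × (111.8 − 36.6)
q = 151.5 × 2.41 × 75.2 = 27460 J = 27.5 kJ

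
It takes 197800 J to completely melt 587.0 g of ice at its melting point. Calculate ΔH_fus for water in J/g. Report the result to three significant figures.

ΔH_fus = 337 J/g

ΔH_fus = q / m = 197800 / 587.0 = 337 J/g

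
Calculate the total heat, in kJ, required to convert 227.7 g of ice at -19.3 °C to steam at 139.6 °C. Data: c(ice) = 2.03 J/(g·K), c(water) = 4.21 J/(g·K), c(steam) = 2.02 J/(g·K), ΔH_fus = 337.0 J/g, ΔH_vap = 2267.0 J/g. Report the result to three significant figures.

q1 (heat ice -19.3→0.0 °C): 227.7 × 2.03 × 19.3 = 8921 J
q2 (melt at 0 °C): 227.7 × 337.0 = 76735 J
q3 (heat water 0.0→100.0 °C): 227.7 × 4.21 × 100.0 = 95862 J
q4 (vaporize at 100 °C): 227.7 × 2267.0 = 516196 J
q5 (heat steam 100.0→139.6 °C): 227.7 × 2.02 × 39.6 = 18214 J
Total: 8921 + 76735 + 95862 + 516196 + 18214 = 715928 J = 716 kJ

q = 716 kJ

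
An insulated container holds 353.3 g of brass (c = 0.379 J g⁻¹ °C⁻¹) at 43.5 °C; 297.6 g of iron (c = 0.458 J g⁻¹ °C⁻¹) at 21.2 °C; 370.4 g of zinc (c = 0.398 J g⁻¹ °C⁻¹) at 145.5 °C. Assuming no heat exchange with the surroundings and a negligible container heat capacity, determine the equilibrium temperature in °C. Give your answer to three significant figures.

Σ mᵢcᵢ(T − Tᵢ) = 0  ⇒  T = Σ mᵢcᵢTᵢ / Σ mᵢcᵢ
Σ mᵢcᵢ = 353.3×0.379 + 297.6×0.458 + 370.4×0.398 = 417.6207
Σ mᵢcᵢTᵢ = 133.9007×43.5 + 136.3008×21.2 + 147.4192×145.5 = 30164
T = 30164 / 417.6207 = 72.23 °C

T_f = 72.2 °C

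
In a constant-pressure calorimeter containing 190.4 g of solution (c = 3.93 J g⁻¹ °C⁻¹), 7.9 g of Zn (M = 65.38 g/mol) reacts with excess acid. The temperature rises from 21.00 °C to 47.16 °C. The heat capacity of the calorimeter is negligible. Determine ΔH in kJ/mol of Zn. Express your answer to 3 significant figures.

|ΔT| = |47.16 − 21.00| = 26.16 °C
|q_surr| = (190.4 × 3.93) × 26.16 = 748.272 × 26.16 = 19570 J
n(Zn) = 7.9 / 65.38 = 0.1208 mol
Temperature rose, so q_rxn = −|q_surr| = -19.57 kJ
ΔH = q_rxn / n = -162.0 kJ/mol

ΔH = -162 kJ/mol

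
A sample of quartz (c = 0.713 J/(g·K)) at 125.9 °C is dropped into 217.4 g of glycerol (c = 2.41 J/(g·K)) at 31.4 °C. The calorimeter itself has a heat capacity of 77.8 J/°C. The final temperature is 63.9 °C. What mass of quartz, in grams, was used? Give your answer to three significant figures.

q_gained = (217.4 × 2.41 + 77.8) × (63.9 − 31.4) = 19560 J
q_lost = m × 0.713 × (125.9 − 63.9) = 44.206 m
m = 19560 / 44.206 = 442 g

m = 442 g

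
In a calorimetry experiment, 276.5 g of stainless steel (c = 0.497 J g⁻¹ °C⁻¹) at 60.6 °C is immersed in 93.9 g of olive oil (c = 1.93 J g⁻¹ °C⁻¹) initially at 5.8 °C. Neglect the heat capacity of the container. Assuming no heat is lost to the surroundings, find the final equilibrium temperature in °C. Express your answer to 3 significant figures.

T_f = 29.4 °C

Heat lost by stainless steel = heat gained by olive oil.
(276.5)(0.497)(60.6 − T) = (93.9)(1.93)(T − 5.8)
137.4205 (60.6 − T) = 181.227 (T − 5.8)
8327.7 − 137.4205 T = 181.227 T − 1051.1
9378.8 = 318.6475 T
T = 29.43 °C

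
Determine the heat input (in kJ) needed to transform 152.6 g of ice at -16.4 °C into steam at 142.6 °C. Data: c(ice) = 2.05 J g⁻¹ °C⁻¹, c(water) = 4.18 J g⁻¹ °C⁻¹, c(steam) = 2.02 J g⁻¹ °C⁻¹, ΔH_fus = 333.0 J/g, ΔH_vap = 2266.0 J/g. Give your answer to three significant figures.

q = 479 kJ

q1 (heat ice -16.4→0.0 °C): 152.6 × 2.05 × 16.4 = 5130 J
q2 (melt at 0 °C): 152.6 × 333.0 = 50816 J
q3 (heat water 0.0→100.0 °C): 152.6 × 4.18 × 100.0 = 63787 J
q4 (vaporize at 100 °C): 152.6 × 2266.0 = 345792 J
q5 (heat steam 100.0→142.6 °C): 152.6 × 2.02 × 42.6 = 13132 J
Total: 5130 + 50816 + 63787 + 345792 + 13132 = 478657 J = 479 kJ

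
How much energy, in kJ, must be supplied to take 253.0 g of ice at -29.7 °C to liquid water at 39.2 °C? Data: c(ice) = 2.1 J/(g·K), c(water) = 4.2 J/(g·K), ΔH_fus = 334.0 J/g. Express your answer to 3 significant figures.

q1 (heat ice -29.7→0.0 °C): 253.0 × 2.1 × 29.7 = 15780 J
q2 (melt at 0 °C): 253.0 × 334.0 = 84502 J
q3 (heat water 0.0→39.2 °C): 253.0 × 4.2 × 39.2 = 41654 J
Total: 15780 + 84502 + 41654 = 141936 J = 142 kJ

q = 142 kJ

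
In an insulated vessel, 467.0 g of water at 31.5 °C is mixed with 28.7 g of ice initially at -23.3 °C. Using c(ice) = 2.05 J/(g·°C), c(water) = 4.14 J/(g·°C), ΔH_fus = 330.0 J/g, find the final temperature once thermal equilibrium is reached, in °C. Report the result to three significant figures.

T_f = 24.4 °C

Heat to bring ice to 0 °C and melt it: q₁ = 28.7×2.05×23.3 + 28.7×330.0 = 10842 J
Heat the water can supply cooling to 0 °C: 467.0×4.14×31.5 = 60901.5 J > q₁, so all ice melts.
Energy balance: 467.0×4.14×(31.5 − T) = 10842 + 28.7×4.14×(T − 0)
1933.38(31.5 − T) = 10842 + 118.818 T
60901.5 − 10842 = 2052.198 T
T = 50059.5 / 2052.198 = 24.39 °C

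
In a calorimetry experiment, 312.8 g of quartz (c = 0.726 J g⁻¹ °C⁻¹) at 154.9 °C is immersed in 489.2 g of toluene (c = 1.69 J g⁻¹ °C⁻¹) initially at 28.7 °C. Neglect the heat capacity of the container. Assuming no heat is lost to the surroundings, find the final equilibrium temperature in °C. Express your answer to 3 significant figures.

T_f = 55.9 °C

Heat lost by quartz = heat gained by toluene.
(312.8)(0.726)(154.9 − T) = (489.2)(1.69)(T − 28.7)
227.0928 (154.9 − T) = 826.748 (T − 28.7)
35177 − 227.0928 T = 826.748 T − 23728
58905 = 1053.8408 T
T = 55.90 °C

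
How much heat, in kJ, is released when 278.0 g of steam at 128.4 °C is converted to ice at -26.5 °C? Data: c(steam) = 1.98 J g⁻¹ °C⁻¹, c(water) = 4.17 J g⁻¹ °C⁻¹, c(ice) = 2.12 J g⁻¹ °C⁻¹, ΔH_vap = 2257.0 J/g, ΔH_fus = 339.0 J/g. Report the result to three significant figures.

q1 (cool steam 128.4→100 °C): 278.0 × 1.98 × 28.4 = 15632 J
q2 (condense at 100 °C): 278.0 × 2257.0 = 627446 J
q3 (cool water 100→0 °C): 278.0 × 4.17 × 100.0 = 115926 J
q4 (freeze at 0 °C): 278.0 × 339.0 = 94242 J
q5 (cool ice 0→-26.5 °C): 278.0 × 2.12 × 26.5 = 15618 J
Total: 15632 + 627446 + 115926 + 94242 + 15618 = 868864 J = 869 kJ

q = 869 kJ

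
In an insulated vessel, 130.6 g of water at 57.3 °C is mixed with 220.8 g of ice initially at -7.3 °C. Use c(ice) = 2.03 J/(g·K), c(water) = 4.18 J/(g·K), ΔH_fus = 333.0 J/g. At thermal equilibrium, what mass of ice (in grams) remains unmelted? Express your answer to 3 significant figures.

Heat to warm all ice to 0 °C: 220.8×2.03×7.3 = 3272.0 J
Heat released by water cooling to 0 °C: 130.6×4.18×57.3 = 31281 J
31281 J < 3272.0 + 220.8×333.0 = 76798.4 J, so not all ice melts; final T = 0 °C.
Heat left for melting: 31281 − 3272.0 = 28009.0 J
Mass melted = 28009.0 / 333.0 = 84.11 g
Ice remaining = 220.8 − 84.11 = 136.69 g

m_ice remaining = 137 g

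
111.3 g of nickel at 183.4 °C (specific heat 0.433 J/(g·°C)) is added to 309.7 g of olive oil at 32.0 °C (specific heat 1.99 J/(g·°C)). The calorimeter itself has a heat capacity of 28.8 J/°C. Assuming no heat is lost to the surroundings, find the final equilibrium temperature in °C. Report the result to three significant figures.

Heat lost by nickel = heat gained by olive oil + calorimeter.
(111.3)(0.433)(183.4 − T) = [(309.7)(1.99) + 28.8](T − 32.0)
48.1929 (183.4 − T) = 645.103 (T − 32.0)
8838.6 − 48.1929 T = 645.103 T − 20643
29481.6 = 693.2959 T
T = 42.52 °C

T_f = 42.5 °C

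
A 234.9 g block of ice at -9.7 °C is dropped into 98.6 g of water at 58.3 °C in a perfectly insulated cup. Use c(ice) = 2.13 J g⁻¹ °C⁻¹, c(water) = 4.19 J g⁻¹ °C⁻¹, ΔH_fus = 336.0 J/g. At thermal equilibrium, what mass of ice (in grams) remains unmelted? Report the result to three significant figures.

m_ice remaining = 178 g

Heat to warm all ice to 0 °C: 234.9×2.13×9.7 = 4853.3 J
Heat released by water cooling to 0 °C: 98.6×4.19×58.3 = 24086 J
24086 J < 4853.3 + 234.9×336.0 = 83779.7 J, so not all ice melts; final T = 0 °C.
Heat left for melting: 24086 − 4853.3 = 19232.7 J
Mass melted = 19232.7 / 336.0 = 57.24 g
Ice remaining = 234.9 − 57.24 = 177.66 g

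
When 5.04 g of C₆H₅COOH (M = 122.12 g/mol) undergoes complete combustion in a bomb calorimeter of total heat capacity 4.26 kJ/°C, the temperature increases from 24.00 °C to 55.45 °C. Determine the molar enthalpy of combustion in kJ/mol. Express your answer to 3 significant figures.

ΔH = -3250 kJ/mol

ΔT = 55.45 − 24.00 = 31.45 °C
q_cal = C_cal × ΔT = 4.26 × 31.45 = 133.977 kJ
n = 5.04 / 122.12 = 0.04127 mol
q_rxn = −q_cal = -133.977 kJ
ΔH = -133.977 / 0.04127 = -3246 kJ/mol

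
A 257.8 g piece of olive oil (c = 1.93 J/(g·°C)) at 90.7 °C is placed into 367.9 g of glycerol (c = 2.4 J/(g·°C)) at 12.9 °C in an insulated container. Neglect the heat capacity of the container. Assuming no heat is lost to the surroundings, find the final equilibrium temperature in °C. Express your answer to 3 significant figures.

T_f = 40.9 °C

Heat lost by olive oil = heat gained by glycerol.
(257.8)(1.93)(90.7 − T) = (367.9)(2.4)(T − 12.9)
497.554 (90.7 − T) = 882.96 (T − 12.9)
45128 − 497.554 T = 882.96 T − 11390
56518 = 1380.514 T
T = 40.94 °C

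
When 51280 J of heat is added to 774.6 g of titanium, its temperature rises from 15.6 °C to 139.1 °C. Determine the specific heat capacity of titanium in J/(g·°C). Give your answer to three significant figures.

c = q / (m ΔT) = 51280 / (774.6 × 123.5)
c = 51280 / 95663.1 = 0.536 J/(g·°C)

c = 0.536 J/(g·°C)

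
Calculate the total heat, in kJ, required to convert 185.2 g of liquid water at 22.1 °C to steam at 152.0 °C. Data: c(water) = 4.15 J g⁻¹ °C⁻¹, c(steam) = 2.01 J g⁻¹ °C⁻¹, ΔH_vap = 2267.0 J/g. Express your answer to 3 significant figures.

q = 499 kJ

q1 (heat water 22.1→100.0 °C): 185.2 × 4.15 × 77.9 = 59872 J
q2 (vaporize at 100 °C): 185.2 × 2267.0 = 419848 J
q3 (heat steam 100.0→152.0 °C): 185.2 × 2.01 × 52.0 = 19357 J
Total: 59872 + 419848 + 19357 = 499077 J = 499 kJ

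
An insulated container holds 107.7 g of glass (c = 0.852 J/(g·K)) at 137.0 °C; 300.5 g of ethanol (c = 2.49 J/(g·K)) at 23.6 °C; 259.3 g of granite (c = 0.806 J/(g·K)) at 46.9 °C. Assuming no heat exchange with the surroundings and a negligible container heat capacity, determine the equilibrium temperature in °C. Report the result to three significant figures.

Σ mᵢcᵢ(T − Tᵢ) = 0  ⇒  T = Σ mᵢcᵢTᵢ / Σ mᵢcᵢ
Σ mᵢcᵢ = 107.7×0.852 + 300.5×2.49 + 259.3×0.806 = 1049.0012
Σ mᵢcᵢTᵢ = 91.7604×137.0 + 748.245×23.6 + 208.9958×46.9 = 40032
T = 40032 / 1049.0012 = 38.16 °C

T_f = 38.2 °C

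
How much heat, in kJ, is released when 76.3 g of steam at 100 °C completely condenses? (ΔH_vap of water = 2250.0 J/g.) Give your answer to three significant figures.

q = m × ΔH_vap = 76.3 × 2250.0 = 171700 J = 172 kJ

q = 172 kJ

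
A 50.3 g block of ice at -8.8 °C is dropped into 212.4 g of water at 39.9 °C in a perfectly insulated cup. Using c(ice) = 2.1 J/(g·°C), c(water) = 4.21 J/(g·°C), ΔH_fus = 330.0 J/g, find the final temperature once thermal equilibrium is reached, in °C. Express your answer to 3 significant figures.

Heat to bring ice to 0 °C and melt it: q₁ = 50.3×2.1×8.8 + 50.3×330.0 = 17529 J
Heat the water can supply cooling to 0 °C: 212.4×4.21×39.9 = 35678.7 J > q₁, so all ice melts.
Energy balance: 212.4×4.21×(39.9 − T) = 17529 + 50.3×4.21×(T − 0)
894.204(39.9 − T) = 17529 + 211.763 T
35678.7 − 17529 = 1105.967 T
T = 18149.7 / 1105.967 = 16.41 °C

T_f = 16.4 °C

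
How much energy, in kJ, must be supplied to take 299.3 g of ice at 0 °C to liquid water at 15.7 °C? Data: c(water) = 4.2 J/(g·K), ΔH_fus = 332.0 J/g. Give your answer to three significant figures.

q1 (melt at 0 °C): 299.3 × 332.0 = 99368 J
q2 (heat water 0.0→15.7 °C): 299.3 × 4.2 × 15.7 = 19736 J
Total: 99368 + 19736 = 119104 J = 119 kJ

q = 119 kJ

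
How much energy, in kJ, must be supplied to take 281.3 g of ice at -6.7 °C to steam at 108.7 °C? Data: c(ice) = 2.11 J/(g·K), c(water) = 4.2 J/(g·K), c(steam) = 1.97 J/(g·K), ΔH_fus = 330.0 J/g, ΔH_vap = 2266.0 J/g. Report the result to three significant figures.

q = 857 kJ

q1 (heat ice -6.7→0.0 °C): 281.3 × 2.11 × 6.7 = 3977 J
q2 (melt at 0 °C): 281.3 × 330.0 = 92829 J
q3 (heat water 0.0→100.0 °C): 281.3 × 4.2 × 100.0 = 118146 J
q4 (vaporize at 100 °C): 281.3 × 2266.0 = 637426 J
q5 (heat steam 100.0→108.7 °C): 281.3 × 1.97 × 8.7 = 4821 J
Total: 3977 + 92829 + 118146 + 637426 + 4821 = 857199 J = 857 kJ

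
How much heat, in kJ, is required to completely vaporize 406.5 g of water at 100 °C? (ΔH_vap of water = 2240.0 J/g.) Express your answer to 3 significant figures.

q = m × ΔH_vap = 406.5 × 2240.0 = 910600 J = 911 kJ

q = 911 kJ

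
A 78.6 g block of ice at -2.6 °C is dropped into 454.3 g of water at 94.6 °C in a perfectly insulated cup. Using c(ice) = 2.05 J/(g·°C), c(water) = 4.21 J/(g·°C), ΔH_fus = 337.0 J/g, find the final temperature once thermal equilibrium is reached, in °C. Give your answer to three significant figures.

Heat to bring ice to 0 °C and melt it: q₁ = 78.6×2.05×2.6 + 78.6×337.0 = 26907 J
Heat the water can supply cooling to 0 °C: 454.3×4.21×94.6 = 180932 J > q₁, so all ice melts.
Energy balance: 454.3×4.21×(94.6 − T) = 26907 + 78.6×4.21×(T − 0)
1912.603(94.6 − T) = 26907 + 330.906 T
180932 − 26907 = 2243.509 T
T = 154025 / 2243.509 = 68.65 °C

T_f = 68.7 °C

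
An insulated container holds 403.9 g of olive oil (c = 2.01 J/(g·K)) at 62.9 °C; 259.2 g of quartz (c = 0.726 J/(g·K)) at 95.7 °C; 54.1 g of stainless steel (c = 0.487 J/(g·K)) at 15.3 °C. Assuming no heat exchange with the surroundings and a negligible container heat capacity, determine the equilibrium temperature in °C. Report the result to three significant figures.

T_f = 67.7 °C

Σ mᵢcᵢ(T − Tᵢ) = 0  ⇒  T = Σ mᵢcᵢTᵢ / Σ mᵢcᵢ
Σ mᵢcᵢ = 403.9×2.01 + 259.2×0.726 + 54.1×0.487 = 1026.3649
Σ mᵢcᵢTᵢ = 811.839×62.9 + 188.1792×95.7 + 26.3467×15.3 = 69477
T = 69477 / 1026.3649 = 67.69 °C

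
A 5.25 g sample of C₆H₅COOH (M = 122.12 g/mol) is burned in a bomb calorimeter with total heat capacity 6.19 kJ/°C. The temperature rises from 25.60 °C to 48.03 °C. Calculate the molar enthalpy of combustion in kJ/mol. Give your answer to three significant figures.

ΔT = 48.03 − 25.60 = 22.43 °C
q_cal = C_cal × ΔT = 6.19 × 22.43 = 138.8417 kJ
n = 5.25 / 122.12 = 0.04299 mol
q_rxn = −q_cal = -138.8417 kJ
ΔH = -138.8417 / 0.04299 = -3230 kJ/mol

ΔH = -3230 kJ/mol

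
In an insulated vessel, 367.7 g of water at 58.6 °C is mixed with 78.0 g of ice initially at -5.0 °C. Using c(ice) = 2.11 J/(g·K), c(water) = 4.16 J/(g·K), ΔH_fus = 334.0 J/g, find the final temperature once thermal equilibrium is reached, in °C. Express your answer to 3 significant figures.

T_f = 33.8 °C

Heat to bring ice to 0 °C and melt it: q₁ = 78.0×2.11×5.0 + 78.0×334.0 = 26875 J
Heat the water can supply cooling to 0 °C: 367.7×4.16×58.6 = 89636.4 J > q₁, so all ice melts.
Energy balance: 367.7×4.16×(58.6 − T) = 26875 + 78.0×4.16×(T − 0)
1529.632(58.6 − T) = 26875 + 324.48 T
89636.4 − 26875 = 1854.112 T
T = 62761.4 / 1854.112 = 33.8498 °C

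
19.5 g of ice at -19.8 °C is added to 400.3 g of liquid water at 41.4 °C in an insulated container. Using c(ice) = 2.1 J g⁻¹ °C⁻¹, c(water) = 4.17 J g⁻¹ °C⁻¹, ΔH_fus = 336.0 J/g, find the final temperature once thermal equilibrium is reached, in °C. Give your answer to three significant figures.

Heat to bring ice to 0 °C and melt it: q₁ = 19.5×2.1×19.8 + 19.5×336.0 = 7362.8 J
Heat the water can supply cooling to 0 °C: 400.3×4.17×41.4 = 69107.0 J > q₁, so all ice melts.
Energy balance: 400.3×4.17×(41.4 − T) = 7362.8 + 19.5×4.17×(T − 0)
1669.251(41.4 − T) = 7362.8 + 81.315 T
69107.0 − 7362.8 = 1750.566 T
T = 61744.2 / 1750.566 = 35.27 °C

T_f = 35.3 °C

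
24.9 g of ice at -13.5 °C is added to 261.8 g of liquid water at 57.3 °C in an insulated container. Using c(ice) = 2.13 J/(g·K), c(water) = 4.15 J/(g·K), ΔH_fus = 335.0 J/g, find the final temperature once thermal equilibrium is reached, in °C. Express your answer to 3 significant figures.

Heat to bring ice to 0 °C and melt it: q₁ = 24.9×2.13×13.5 + 24.9×335.0 = 9057.5 J
Heat the water can supply cooling to 0 °C: 261.8×4.15×57.3 = 62254.7 J > q₁, so all ice melts.
Energy balance: 261.8×4.15×(57.3 − T) = 9057.5 + 24.9×4.15×(T − 0)
1086.47(57.3 − T) = 9057.5 + 103.335 T
62254.7 − 9057.5 = 1189.805 T
T = 53197.2 / 1189.805 = 44.71 °C

T_f = 44.7 °C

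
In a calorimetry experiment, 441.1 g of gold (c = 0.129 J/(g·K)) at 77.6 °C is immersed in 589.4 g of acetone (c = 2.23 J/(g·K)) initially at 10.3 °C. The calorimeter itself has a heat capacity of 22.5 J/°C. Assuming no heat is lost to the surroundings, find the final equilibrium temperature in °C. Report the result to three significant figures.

T_f = 13.0 °C

Heat lost by gold = heat gained by acetone + calorimeter.
(441.1)(0.129)(77.6 − T) = [(589.4)(2.23) + 22.5](T − 10.3)
56.9019 (77.6 − T) = 1336.862 (T − 10.3)
4415.6 − 56.9019 T = 1336.862 T − 13770
18185.6 = 1393.7639 T
T = 13.048 °C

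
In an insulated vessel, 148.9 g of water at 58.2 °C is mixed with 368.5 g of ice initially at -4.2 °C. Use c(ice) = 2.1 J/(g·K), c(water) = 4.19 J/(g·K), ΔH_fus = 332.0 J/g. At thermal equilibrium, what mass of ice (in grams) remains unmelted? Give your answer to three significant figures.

m_ice remaining = 269 g

Heat to warm all ice to 0 °C: 368.5×2.1×4.2 = 3250.2 J
Heat released by water cooling to 0 °C: 148.9×4.19×58.2 = 36310 J
36310 J < 3250.2 + 368.5×332.0 = 125592.2 J, so not all ice melts; final T = 0 °C.
Heat left for melting: 36310 − 3250.2 = 33059.8 J
Mass melted = 33059.8 / 332.0 = 99.58 g
Ice remaining = 368.5 − 99.58 = 268.92 g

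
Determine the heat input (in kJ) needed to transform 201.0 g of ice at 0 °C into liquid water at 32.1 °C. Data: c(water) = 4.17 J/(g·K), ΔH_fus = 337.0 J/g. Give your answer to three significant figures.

q1 (melt at 0 °C): 201.0 × 337.0 = 67737 J
q2 (heat water 0.0→32.1 °C): 201.0 × 4.17 × 32.1 = 26905 J
Total: 67737 + 26905 = 94642 J = 94.6 kJ

q = 94.6 kJ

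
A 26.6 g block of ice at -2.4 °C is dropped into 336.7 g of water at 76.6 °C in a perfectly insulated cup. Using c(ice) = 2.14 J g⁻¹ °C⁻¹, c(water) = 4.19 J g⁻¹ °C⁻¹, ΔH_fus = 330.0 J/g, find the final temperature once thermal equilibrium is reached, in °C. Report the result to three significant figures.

T_f = 65.1 °C

Heat to bring ice to 0 °C and melt it: q₁ = 26.6×2.14×2.4 + 26.6×330.0 = 8914.6 J
Heat the water can supply cooling to 0 °C: 336.7×4.19×76.6 = 108065 J > q₁, so all ice melts.
Energy balance: 336.7×4.19×(76.6 − T) = 8914.6 + 26.6×4.19×(T − 0)
1410.773(76.6 − T) = 8914.6 + 111.454 T
108065 − 8914.6 = 1522.227 T
T = 99150.4 / 1522.227 = 65.14 °C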